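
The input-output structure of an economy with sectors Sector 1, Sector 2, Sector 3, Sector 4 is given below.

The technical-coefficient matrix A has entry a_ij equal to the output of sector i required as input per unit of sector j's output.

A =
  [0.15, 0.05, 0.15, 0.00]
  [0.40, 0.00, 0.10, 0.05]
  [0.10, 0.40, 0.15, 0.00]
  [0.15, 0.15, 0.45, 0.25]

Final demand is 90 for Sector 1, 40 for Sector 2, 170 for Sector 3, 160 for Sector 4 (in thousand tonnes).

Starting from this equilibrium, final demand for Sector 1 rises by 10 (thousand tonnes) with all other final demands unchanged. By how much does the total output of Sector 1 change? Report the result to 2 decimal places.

Δx_1 = 12.87

I − A =
  [   0.85    -0.05    -0.15     0.00]
  [  -0.40     1.00    -0.10    -0.05]
  [  -0.10    -0.40     0.85     0.00]
  [  -0.15    -0.15    -0.45     0.75]
Compute the cofactors C_ij = (−1)^(i+j)·(3×3 minor ij) of I−A; the adjugate is their transpose:
adj(I−A) = Cᵀ =
  [ 0.592125   0.076875   0.116250   0.005125]
  [ 0.271125   0.530625   0.129000   0.035375]
  [ 0.197250   0.258750   0.615750   0.017250]
  [ 0.291000   0.276750   0.418500   0.632000]
det(I−A) = Σ_j (I−A)_1j·C_1j = (0.85)(0.592125) + (-0.05)(0.271125) + (-0.15)(0.197250) + (0.00)(0.291000) = 0.4601625
(I − A)⁻¹ = adj(I−A) / det(I−A) ≈
  [   1.2868     0.1671     0.2526     0.0111]
  [   0.5892     1.1531     0.2803     0.0769]
  [   0.4287     0.5623     1.3381     0.0375]
  [   0.6324     0.6014     0.9095     1.3734]
Δx = (I − A)⁻¹ Δd with Δd having +10 in the Sector 1 component and 0 elsewhere.
So Δx_1 = L_11 · (+10), where L_11 = adj(I−A)_11 / det(I−A) = 0.592125 / 0.4601625.
Δx_1 = 0.592125 × (+10) / 0.4601625 = 5.92125 / 0.4601625 ≈ 12.87.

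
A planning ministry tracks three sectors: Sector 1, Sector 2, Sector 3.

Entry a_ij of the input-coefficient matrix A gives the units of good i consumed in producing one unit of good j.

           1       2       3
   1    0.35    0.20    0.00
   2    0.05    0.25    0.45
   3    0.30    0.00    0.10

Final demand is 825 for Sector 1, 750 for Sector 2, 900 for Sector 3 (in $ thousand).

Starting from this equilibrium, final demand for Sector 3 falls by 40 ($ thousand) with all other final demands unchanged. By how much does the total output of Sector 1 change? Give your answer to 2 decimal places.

I − A =
  [   0.65    -0.20     0.00]
  [  -0.05     0.75    -0.45]
  [  -0.30     0.00     0.90]
Cofactors of I−A, C_ij = (−1)^(i+j)·(minor ij) (rows/columns in the sector order above):
  C_11 = (0.75)(0.90) − (-0.45)(0.00) = 0.6750
  C_12 = −[(-0.05)(0.90) − (-0.45)(-0.30)] = 0.1800
  C_13 = (-0.05)(0.00) − (0.75)(-0.30) = 0.2250
  C_21 = −[(-0.20)(0.90) − (0.00)(0.00)] = 0.1800
  C_22 = (0.65)(0.90) − (0.00)(-0.30) = 0.5850
  C_23 = −[(0.65)(0.00) − (-0.20)(-0.30)] = 0.0600
  C_31 = (-0.20)(-0.45) − (0.00)(0.75) = 0.0900
  C_32 = −[(0.65)(-0.45) − (0.00)(-0.05)] = 0.2925
  C_33 = (0.65)(0.75) − (-0.20)(-0.05) = 0.4775
det(I−A) = Σ_j (I−A)_1j·C_1j = (0.65)(0.6750) + (-0.20)(0.1800) + (0.00)(0.2250) = 0.40275
adj(I−A) = Cᵀ =
  [ 0.6750   0.1800   0.0900]
  [ 0.1800   0.5850   0.2925]
  [ 0.2250   0.0600   0.4775]
(I − A)⁻¹ = adj(I−A) / det(I−A) ≈
  [   1.6760     0.4469     0.2235]
  [   0.4469     1.4525     0.7263]
  [   0.5587     0.1490     1.1856]
Δx = (I − A)⁻¹ Δd with Δd having -40 in the Sector 3 component and 0 elsewhere.
So Δx_1 = L_13 · (-40), where L_13 = adj(I−A)_13 / det(I−A) = 0.0900 / 0.40275.
Δx_1 = 0.0900 × (-40) / 0.40275 = -3.60 / 0.40275 ≈ -8.94.

Δx_1 = -8.94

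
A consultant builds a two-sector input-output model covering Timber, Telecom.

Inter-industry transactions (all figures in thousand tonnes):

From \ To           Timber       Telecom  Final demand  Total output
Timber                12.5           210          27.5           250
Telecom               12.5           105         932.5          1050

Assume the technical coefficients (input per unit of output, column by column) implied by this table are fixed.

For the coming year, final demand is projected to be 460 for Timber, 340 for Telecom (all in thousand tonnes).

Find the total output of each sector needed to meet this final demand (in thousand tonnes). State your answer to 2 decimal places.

x_1 = 570.41, x_2 = 409.47

Technical coefficients a_ij = z_ij / X_j:
  a_11 = 12.5/250 = 0.05, a_21 = 12.5/250 = 0.05
  a_12 = 210/1050 = 0.20, a_22 = 105/1050 = 0.10
I − A =
  [   0.95    -0.20]
  [  -0.05     0.90]
det(I−A) = (0.95)(0.90) − (-0.20)(-0.05) = 0.8450
adj(I−A) = [[0.90, 0.20], [0.05, 0.95]]
(I − A)⁻¹ = adj(I−A) / det(I−A) ≈
  [   1.0651     0.2367]
  [   0.0592     1.1243]
x = (I − A)⁻¹ d = adj(I−A)·d / det(I−A), with det(I−A) = 0.8450:
  x_1 = (0.90·460 + 0.20·340) / 0.8450 = 482.00 / 0.8450 ≈ 570.41
  x_2 = (0.05·460 + 0.95·340) / 0.8450 = 346.00 / 0.8450 ≈ 409.47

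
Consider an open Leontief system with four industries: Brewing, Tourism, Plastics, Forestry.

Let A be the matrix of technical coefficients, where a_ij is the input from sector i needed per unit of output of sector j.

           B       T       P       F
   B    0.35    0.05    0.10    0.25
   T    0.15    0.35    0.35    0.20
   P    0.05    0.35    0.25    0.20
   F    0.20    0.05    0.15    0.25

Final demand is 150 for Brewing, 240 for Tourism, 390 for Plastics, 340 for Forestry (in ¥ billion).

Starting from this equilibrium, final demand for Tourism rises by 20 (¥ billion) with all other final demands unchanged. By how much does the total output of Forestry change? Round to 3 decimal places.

I − A =
  [   0.65    -0.05    -0.10    -0.25]
  [  -0.15     0.65    -0.35    -0.20]
  [  -0.05    -0.35     0.75    -0.20]
  [  -0.20    -0.05    -0.15     0.75]
Compute the cofactors C_ij = (−1)^(i+j)·(3×3 minor ij) of I−A; the adjugate is their transpose:
adj(I−A) = Cᵀ =
  [ 0.232750   0.076375   0.091125   0.122250]
  [ 0.138500   0.299000   0.193500   0.177500]
  [ 0.104750   0.164125   0.268375   0.150250]
  [ 0.092250   0.073125   0.090875   0.222250]
det(I−A) = Σ_j (I−A)_1j·C_1j = (0.65)(0.232750) + (-0.05)(0.138500) + (-0.10)(0.104750) + (-0.25)(0.092250) = 0.110825
(I − A)⁻¹ = adj(I−A) / det(I−A) ≈
  [   2.1002     0.6891     0.8222     1.1031]
  [   1.2497     2.6979     1.7460     1.6016]
  [   0.9452     1.4809     2.4216     1.3557]
  [   0.8324     0.6598     0.8200     2.0054]
Δx = (I − A)⁻¹ Δd with Δd having +20 in the Tourism component and 0 elsewhere.
So Δx_F = L_FT · (+20), where L_FT = adj(I−A)_FT / det(I−A) = 0.073125 / 0.110825.
Δx_F = 0.073125 × (+20) / 0.110825 = 1.4625 / 0.110825 ≈ 13.196.

Δx_F = 13.196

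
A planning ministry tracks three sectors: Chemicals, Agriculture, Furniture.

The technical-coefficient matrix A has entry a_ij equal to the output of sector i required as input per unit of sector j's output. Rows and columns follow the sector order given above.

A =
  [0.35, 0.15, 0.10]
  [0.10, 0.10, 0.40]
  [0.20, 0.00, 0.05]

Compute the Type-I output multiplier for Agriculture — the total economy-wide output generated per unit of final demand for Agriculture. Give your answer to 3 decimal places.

I − A =
  [   0.65    -0.15    -0.10]
  [  -0.10     0.90    -0.40]
  [  -0.20     0.00     0.95]
Cofactors of I−A, C_ij = (−1)^(i+j)·(minor ij) (rows/columns in the sector order above):
  C_11 = (0.90)(0.95) − (-0.40)(0.00) = 0.8550
  C_12 = −[(-0.10)(0.95) − (-0.40)(-0.20)] = 0.1750
  C_13 = (-0.10)(0.00) − (0.90)(-0.20) = 0.1800
  C_21 = −[(-0.15)(0.95) − (-0.10)(0.00)] = 0.1425
  C_22 = (0.65)(0.95) − (-0.10)(-0.20) = 0.5975
  C_23 = −[(0.65)(0.00) − (-0.15)(-0.20)] = 0.0300
  C_31 = (-0.15)(-0.40) − (-0.10)(0.90) = 0.1500
  C_32 = −[(0.65)(-0.40) − (-0.10)(-0.10)] = 0.2700
  C_33 = (0.65)(0.90) − (-0.15)(-0.10) = 0.5700
det(I−A) = Σ_j (I−A)_1j·C_1j = (0.65)(0.8550) + (-0.15)(0.1750) + (-0.10)(0.1800) = 0.5115
adj(I−A) = Cᵀ =
  [ 0.8550   0.1425   0.1500]
  [ 0.1750   0.5975   0.2700]
  [ 0.1800   0.0300   0.5700]
(I − A)⁻¹ = adj(I−A) / det(I−A) ≈
  [   1.6716     0.2786     0.2933]
  [   0.3421     1.1681     0.5279]
  [   0.3519     0.0587     1.1144]
The output multiplier for sector j is the column-j sum of the Leontief inverse (I − A)⁻¹ = adj(I−A) / det(I−A).
Column A of adj(I−A): (0.1425, 0.5975, 0.0300); det(I−A) = 0.5115.
m_A = (0.1425 + 0.5975 + 0.0300) / 0.5115 = 0.77 / 0.5115 ≈ 1.505.

m_A = 1.505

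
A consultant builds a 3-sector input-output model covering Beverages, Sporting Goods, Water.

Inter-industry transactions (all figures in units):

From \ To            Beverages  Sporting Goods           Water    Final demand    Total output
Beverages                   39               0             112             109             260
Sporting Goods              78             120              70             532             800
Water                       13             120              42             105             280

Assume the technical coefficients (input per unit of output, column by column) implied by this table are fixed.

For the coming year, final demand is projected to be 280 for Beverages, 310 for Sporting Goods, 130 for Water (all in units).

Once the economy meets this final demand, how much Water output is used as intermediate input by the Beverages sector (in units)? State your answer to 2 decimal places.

Technical coefficients a_ij = z_ij / X_j:
  a_BB = 39/260 = 0.15, a_SB = 78/260 = 0.30, a_WB = 13/260 = 0.05
  a_BS = 0/800 = 0.00, a_SS = 120/800 = 0.15, a_WS = 120/800 = 0.15
  a_BW = 112/280 = 0.40, a_SW = 70/280 = 0.25, a_WW = 42/280 = 0.15
I − A =
  [   0.85     0.00    -0.40]
  [  -0.30     0.85    -0.25]
  [  -0.05    -0.15     0.85]
Cofactors of I−A, C_ij = (−1)^(i+j)·(minor ij) (rows/columns in the sector order above):
  C_11 = (0.85)(0.85) − (-0.25)(-0.15) = 0.6850
  C_12 = −[(-0.30)(0.85) − (-0.25)(-0.05)] = 0.2675
  C_13 = (-0.30)(-0.15) − (0.85)(-0.05) = 0.0875
  C_21 = −[(0.00)(0.85) − (-0.40)(-0.15)] = 0.0600
  C_22 = (0.85)(0.85) − (-0.40)(-0.05) = 0.7025
  C_23 = −[(0.85)(-0.15) − (0.00)(-0.05)] = 0.1275
  C_31 = (0.00)(-0.25) − (-0.40)(0.85) = 0.3400
  C_32 = −[(0.85)(-0.25) − (-0.40)(-0.30)] = 0.3325
  C_33 = (0.85)(0.85) − (0.00)(-0.30) = 0.7225
det(I−A) = Σ_j (I−A)_1j·C_1j = (0.85)(0.6850) + (0.00)(0.2675) + (-0.40)(0.0875) = 0.54725
adj(I−A) = Cᵀ =
  [ 0.6850   0.0600   0.3400]
  [ 0.2675   0.7025   0.3325]
  [ 0.0875   0.1275   0.7225]
(I − A)⁻¹ = adj(I−A) / det(I−A) ≈
  [   1.2517     0.1096     0.6213]
  [   0.4888     1.2837     0.6076]
  [   0.1599     0.2330     1.3202]
First solve x = (I − A)⁻¹ d = adj(I−A)·d / det(I−A); in particular x_B = (0.6850·280 + 0.0600·310 + 0.3400·130) / 0.54725 = 254.60 / 0.54725 ≈ 465.2353.
Intermediate flow from W to B: z_WB = a_WB · x_B = 0.05 × 254.60 / 0.54725 = 12.73 / 0.54725 ≈ 23.26.

z_WB = 23.26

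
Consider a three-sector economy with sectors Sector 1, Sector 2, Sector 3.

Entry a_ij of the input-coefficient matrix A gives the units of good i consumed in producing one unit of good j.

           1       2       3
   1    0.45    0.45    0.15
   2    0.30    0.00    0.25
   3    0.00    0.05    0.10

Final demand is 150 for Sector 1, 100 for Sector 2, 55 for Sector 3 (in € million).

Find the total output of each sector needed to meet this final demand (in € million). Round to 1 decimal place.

I − A =
  [   0.55    -0.45    -0.15]
  [  -0.30     1.00    -0.25]
  [   0.00    -0.05     0.90]
Cofactors of I−A, C_ij = (−1)^(i+j)·(minor ij) (rows/columns in the sector order above):
  C_11 = (1.00)(0.90) − (-0.25)(-0.05) = 0.8875
  C_12 = −[(-0.30)(0.90) − (-0.25)(0.00)] = 0.2700
  C_13 = (-0.30)(-0.05) − (1.00)(0.00) = 0.0150
  C_21 = −[(-0.45)(0.90) − (-0.15)(-0.05)] = 0.4125
  C_22 = (0.55)(0.90) − (-0.15)(0.00) = 0.4950
  C_23 = −[(0.55)(-0.05) − (-0.45)(0.00)] = 0.0275
  C_31 = (-0.45)(-0.25) − (-0.15)(1.00) = 0.2625
  C_32 = −[(0.55)(-0.25) − (-0.15)(-0.30)] = 0.1825
  C_33 = (0.55)(1.00) − (-0.45)(-0.30) = 0.4150
det(I−A) = Σ_j (I−A)_1j·C_1j = (0.55)(0.8875) + (-0.45)(0.2700) + (-0.15)(0.0150) = 0.364375
adj(I−A) = Cᵀ =
  [ 0.8875   0.4125   0.2625]
  [ 0.2700   0.4950   0.1825]
  [ 0.0150   0.0275   0.4150]
(I − A)⁻¹ = adj(I−A) / det(I−A) ≈
  [   2.4357     1.1321     0.7204]
  [   0.7410     1.3585     0.5009]
  [   0.0412     0.0755     1.1389]
x = (I − A)⁻¹ d = adj(I−A)·d / det(I−A), with det(I−A) = 0.364375:
  x_1 = (0.8875·150 + 0.4125·100 + 0.2625·55) / 0.364375 = 188.8125 / 0.364375 ≈ 518.2
  x_2 = (0.2700·150 + 0.4950·100 + 0.1825·55) / 0.364375 = 100.0375 / 0.364375 ≈ 274.5
  x_3 = (0.0150·150 + 0.0275·100 + 0.4150·55) / 0.364375 = 27.825 / 0.364375 ≈ 76.4

x_1 = 518.2, x_2 = 274.5, x_3 = 76.4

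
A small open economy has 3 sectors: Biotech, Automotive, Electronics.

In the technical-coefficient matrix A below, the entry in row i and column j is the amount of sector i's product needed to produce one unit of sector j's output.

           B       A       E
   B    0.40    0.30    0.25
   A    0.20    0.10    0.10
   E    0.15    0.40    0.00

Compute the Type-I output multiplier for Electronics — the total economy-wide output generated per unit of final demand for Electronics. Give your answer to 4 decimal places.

m_E = 2.1245

I − A =
  [   0.60    -0.30    -0.25]
  [  -0.20     0.90    -0.10]
  [  -0.15    -0.40     1.00]
Cofactors of I−A, C_ij = (−1)^(i+j)·(minor ij) (rows/columns in the sector order above):
  C_11 = (0.90)(1.00) − (-0.10)(-0.40) = 0.8600
  C_12 = −[(-0.20)(1.00) − (-0.10)(-0.15)] = 0.2150
  C_13 = (-0.20)(-0.40) − (0.90)(-0.15) = 0.2150
  C_21 = −[(-0.30)(1.00) − (-0.25)(-0.40)] = 0.4000
  C_22 = (0.60)(1.00) − (-0.25)(-0.15) = 0.5625
  C_23 = −[(0.60)(-0.40) − (-0.30)(-0.15)] = 0.2850
  C_31 = (-0.30)(-0.10) − (-0.25)(0.90) = 0.2550
  C_32 = −[(0.60)(-0.10) − (-0.25)(-0.20)] = 0.1100
  C_33 = (0.60)(0.90) − (-0.30)(-0.20) = 0.4800
det(I−A) = Σ_j (I−A)_1j·C_1j = (0.60)(0.8600) + (-0.30)(0.2150) + (-0.25)(0.2150) = 0.39775
adj(I−A) = Cᵀ =
  [ 0.8600   0.4000   0.2550]
  [ 0.2150   0.5625   0.1100]
  [ 0.2150   0.2850   0.4800]
(I − A)⁻¹ = adj(I−A) / det(I−A) ≈
  [   2.16216     1.00566     0.64111]
  [   0.54054     1.41420     0.27656]
  [   0.54054     0.71653     1.20679]
The output multiplier for sector j is the column-j sum of the Leontief inverse (I − A)⁻¹ = adj(I−A) / det(I−A).
Column E of adj(I−A): (0.2550, 0.1100, 0.4800); det(I−A) = 0.39775.
m_E = (0.2550 + 0.1100 + 0.4800) / 0.39775 = 0.845 / 0.39775 ≈ 2.1245.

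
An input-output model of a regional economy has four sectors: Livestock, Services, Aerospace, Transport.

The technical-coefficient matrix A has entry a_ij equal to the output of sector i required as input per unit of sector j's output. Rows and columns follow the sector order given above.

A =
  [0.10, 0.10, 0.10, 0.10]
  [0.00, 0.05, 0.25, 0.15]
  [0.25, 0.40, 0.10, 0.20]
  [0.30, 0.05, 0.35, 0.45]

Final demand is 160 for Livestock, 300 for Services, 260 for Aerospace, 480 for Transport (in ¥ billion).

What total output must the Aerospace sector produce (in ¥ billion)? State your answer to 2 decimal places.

x_A = 1470.98

I − A =
  [   0.90    -0.10    -0.10    -0.10]
  [   0.00     0.95    -0.25    -0.15]
  [  -0.25    -0.40     0.90    -0.20]
  [  -0.30    -0.05    -0.35     0.55]
Compute the cofactors C_ij = (−1)^(i+j)·(3×3 minor ij) of I−A; the adjugate is their transpose:
adj(I−A) = Cᵀ =
  [ 0.31850   0.08400   0.10500   0.11900]
  [ 0.10300   0.32700   0.16800   0.16900]
  [ 0.20375   0.21600   0.43050   0.25250]
  [ 0.31275   0.21300   0.34650   0.64950]
det(I−A) = Σ_j (I−A)_1j·C_1j = (0.90)(0.31850) + (-0.10)(0.10300) + (-0.10)(0.20375) + (-0.10)(0.31275) = 0.2247
(I − A)⁻¹ = adj(I−A) / det(I−A) ≈
  [   1.4174     0.3738     0.4673     0.5296]
  [   0.4584     1.4553     0.7477     0.7521]
  [   0.9068     0.9613     1.9159     1.1237]
  [   1.3919     0.9479     1.5421     2.8905]
x = (I − A)⁻¹ d = adj(I−A)·d / det(I−A), with det(I−A) = 0.2247:
  x_L = (0.31850·160 + 0.08400·300 + 0.10500·260 + 0.11900·480) / 0.2247 = 160.58 / 0.2247 ≈ 714.64
  x_S = (0.10300·160 + 0.32700·300 + 0.16800·260 + 0.16900·480) / 0.2247 = 239.38 / 0.2247 ≈ 1065.33
  x_A = (0.20375·160 + 0.21600·300 + 0.43050·260 + 0.25250·480) / 0.2247 = 330.53 / 0.2247 ≈ 1470.98
  x_T = (0.31275·160 + 0.21300·300 + 0.34650·260 + 0.64950·480) / 0.2247 = 515.79 / 0.2247 ≈ 2295.46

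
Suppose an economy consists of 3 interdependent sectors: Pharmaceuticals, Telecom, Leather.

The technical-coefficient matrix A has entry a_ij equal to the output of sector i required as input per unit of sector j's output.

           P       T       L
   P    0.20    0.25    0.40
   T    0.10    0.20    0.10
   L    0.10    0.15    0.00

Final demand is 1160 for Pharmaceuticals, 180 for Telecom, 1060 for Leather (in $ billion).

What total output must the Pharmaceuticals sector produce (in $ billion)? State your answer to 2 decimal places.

I − A =
  [   0.80    -0.25    -0.40]
  [  -0.10     0.80    -0.10]
  [  -0.10    -0.15     1.00]
Cofactors of I−A, C_ij = (−1)^(i+j)·(minor ij) (rows/columns in the sector order above):
  C_11 = (0.80)(1.00) − (-0.10)(-0.15) = 0.7850
  C_12 = −[(-0.10)(1.00) − (-0.10)(-0.10)] = 0.1100
  C_13 = (-0.10)(-0.15) − (0.80)(-0.10) = 0.0950
  C_21 = −[(-0.25)(1.00) − (-0.40)(-0.15)] = 0.3100
  C_22 = (0.80)(1.00) − (-0.40)(-0.10) = 0.7600
  C_23 = −[(0.80)(-0.15) − (-0.25)(-0.10)] = 0.1450
  C_31 = (-0.25)(-0.10) − (-0.40)(0.80) = 0.3450
  C_32 = −[(0.80)(-0.10) − (-0.40)(-0.10)] = 0.1200
  C_33 = (0.80)(0.80) − (-0.25)(-0.10) = 0.6150
det(I−A) = Σ_j (I−A)_1j·C_1j = (0.80)(0.7850) + (-0.25)(0.1100) + (-0.40)(0.0950) = 0.5625
adj(I−A) = Cᵀ =
  [ 0.7850   0.3100   0.3450]
  [ 0.1100   0.7600   0.1200]
  [ 0.0950   0.1450   0.6150]
(I − A)⁻¹ = adj(I−A) / det(I−A) ≈
  [   1.3956     0.5511     0.6133]
  [   0.1956     1.3511     0.2133]
  [   0.1689     0.2578     1.0933]
x = (I − A)⁻¹ d = adj(I−A)·d / det(I−A), with det(I−A) = 0.5625:
  x_P = (0.7850·1160 + 0.3100·180 + 0.3450·1060) / 0.5625 = 1332.10 / 0.5625 ≈ 2368.18
  x_T = (0.1100·1160 + 0.7600·180 + 0.1200·1060) / 0.5625 = 391.60 / 0.5625 ≈ 696.18
  x_L = (0.0950·1160 + 0.1450·180 + 0.6150·1060) / 0.5625 = 788.20 / 0.5625 ≈ 1401.24

x_P = 2368.18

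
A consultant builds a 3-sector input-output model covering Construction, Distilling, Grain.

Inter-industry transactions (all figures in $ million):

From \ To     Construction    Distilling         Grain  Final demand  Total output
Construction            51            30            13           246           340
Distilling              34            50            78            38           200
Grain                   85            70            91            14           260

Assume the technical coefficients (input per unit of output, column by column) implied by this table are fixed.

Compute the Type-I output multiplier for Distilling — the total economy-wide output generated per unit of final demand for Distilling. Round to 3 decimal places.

m_2 = 3.379

Technical coefficients a_ij = z_ij / X_j:
  a_11 = 51/340 = 0.15, a_21 = 34/340 = 0.10, a_31 = 85/340 = 0.25
  a_12 = 30/200 = 0.15, a_22 = 50/200 = 0.25, a_32 = 70/200 = 0.35
  a_13 = 13/260 = 0.05, a_23 = 78/260 = 0.30, a_33 = 91/260 = 0.35
I − A =
  [   0.85    -0.15    -0.05]
  [  -0.10     0.75    -0.30]
  [  -0.25    -0.35     0.65]
Cofactors of I−A, C_ij = (−1)^(i+j)·(minor ij) (rows/columns in the sector order above):
  C_11 = (0.75)(0.65) − (-0.30)(-0.35) = 0.3825
  C_12 = −[(-0.10)(0.65) − (-0.30)(-0.25)] = 0.1400
  C_13 = (-0.10)(-0.35) − (0.75)(-0.25) = 0.2225
  C_21 = −[(-0.15)(0.65) − (-0.05)(-0.35)] = 0.1150
  C_22 = (0.85)(0.65) − (-0.05)(-0.25) = 0.5400
  C_23 = −[(0.85)(-0.35) − (-0.15)(-0.25)] = 0.3350
  C_31 = (-0.15)(-0.30) − (-0.05)(0.75) = 0.0825
  C_32 = −[(0.85)(-0.30) − (-0.05)(-0.10)] = 0.2600
  C_33 = (0.85)(0.75) − (-0.15)(-0.10) = 0.6225
det(I−A) = Σ_j (I−A)_1j·C_1j = (0.85)(0.3825) + (-0.15)(0.1400) + (-0.05)(0.2225) = 0.2930
adj(I−A) = Cᵀ =
  [ 0.3825   0.1150   0.0825]
  [ 0.1400   0.5400   0.2600]
  [ 0.2225   0.3350   0.6225]
(I − A)⁻¹ = adj(I−A) / det(I−A) ≈
  [   1.3055     0.3925     0.2816]
  [   0.4778     1.8430     0.8874]
  [   0.7594     1.1433     2.1246]
The output multiplier for sector j is the column-j sum of the Leontief inverse (I − A)⁻¹ = adj(I−A) / det(I−A).
Column 2 of adj(I−A): (0.1150, 0.5400, 0.3350); det(I−A) = 0.2930.
m_2 = (0.1150 + 0.5400 + 0.3350) / 0.2930 = 0.99 / 0.2930 ≈ 3.379.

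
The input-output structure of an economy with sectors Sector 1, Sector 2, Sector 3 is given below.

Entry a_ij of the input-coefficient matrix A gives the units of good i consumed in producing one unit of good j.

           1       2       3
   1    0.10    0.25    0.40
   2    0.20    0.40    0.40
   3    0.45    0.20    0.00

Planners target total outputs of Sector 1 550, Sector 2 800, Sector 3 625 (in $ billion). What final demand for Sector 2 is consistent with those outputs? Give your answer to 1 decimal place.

I − A =
  [   0.90    -0.25    -0.40]
  [  -0.20     0.60    -0.40]
  [  -0.45    -0.20     1.00]
d = (I − A) x:
  d_1 = (+0.90)·550 + (-0.25)·800 + (-0.40)·625 = 45.0
  d_2 = (-0.20)·550 + (+0.60)·800 + (-0.40)·625 = 120.0
  d_3 = (-0.45)·550 + (-0.20)·800 + (+1.00)·625 = 217.5

d_2 = 120.0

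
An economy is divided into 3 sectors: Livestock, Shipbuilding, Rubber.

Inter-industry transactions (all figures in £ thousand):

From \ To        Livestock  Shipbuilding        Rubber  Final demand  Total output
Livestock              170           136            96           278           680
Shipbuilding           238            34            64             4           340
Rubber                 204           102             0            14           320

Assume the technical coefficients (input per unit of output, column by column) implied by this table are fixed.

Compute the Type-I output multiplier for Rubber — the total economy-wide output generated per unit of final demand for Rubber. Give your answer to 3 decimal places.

Technical coefficients a_ij = z_ij / X_j:
  a_LL = 170/680 = 0.25, a_SL = 238/680 = 0.35, a_RL = 204/680 = 0.30
  a_LS = 136/340 = 0.40, a_SS = 34/340 = 0.10, a_RS = 102/340 = 0.30
  a_LR = 96/320 = 0.30, a_SR = 64/320 = 0.20, a_RR = 0/320 = 0.00
I − A =
  [   0.75    -0.40    -0.30]
  [  -0.35     0.90    -0.20]
  [  -0.30    -0.30     1.00]
Cofactors of I−A, C_ij = (−1)^(i+j)·(minor ij) (rows/columns in the sector order above):
  C_11 = (0.90)(1.00) − (-0.20)(-0.30) = 0.8400
  C_12 = −[(-0.35)(1.00) − (-0.20)(-0.30)] = 0.4100
  C_13 = (-0.35)(-0.30) − (0.90)(-0.30) = 0.3750
  C_21 = −[(-0.40)(1.00) − (-0.30)(-0.30)] = 0.4900
  C_22 = (0.75)(1.00) − (-0.30)(-0.30) = 0.6600
  C_23 = −[(0.75)(-0.30) − (-0.40)(-0.30)] = 0.3450
  C_31 = (-0.40)(-0.20) − (-0.30)(0.90) = 0.3500
  C_32 = −[(0.75)(-0.20) − (-0.30)(-0.35)] = 0.2550
  C_33 = (0.75)(0.90) − (-0.40)(-0.35) = 0.5350
det(I−A) = Σ_j (I−A)_1j·C_1j = (0.75)(0.8400) + (-0.40)(0.4100) + (-0.30)(0.3750) = 0.3535
adj(I−A) = Cᵀ =
  [ 0.8400   0.4900   0.3500]
  [ 0.4100   0.6600   0.2550]
  [ 0.3750   0.3450   0.5350]
(I − A)⁻¹ = adj(I−A) / det(I−A) ≈
  [   2.3762     1.3861     0.9901]
  [   1.1598     1.8670     0.7214]
  [   1.0608     0.9760     1.5134]
The output multiplier for sector j is the column-j sum of the Leontief inverse (I − A)⁻¹ = adj(I−A) / det(I−A).
Column R of adj(I−A): (0.3500, 0.2550, 0.5350); det(I−A) = 0.3535.
m_R = (0.3500 + 0.2550 + 0.5350) / 0.3535 = 1.14 / 0.3535 ≈ 3.225.

m_R = 3.225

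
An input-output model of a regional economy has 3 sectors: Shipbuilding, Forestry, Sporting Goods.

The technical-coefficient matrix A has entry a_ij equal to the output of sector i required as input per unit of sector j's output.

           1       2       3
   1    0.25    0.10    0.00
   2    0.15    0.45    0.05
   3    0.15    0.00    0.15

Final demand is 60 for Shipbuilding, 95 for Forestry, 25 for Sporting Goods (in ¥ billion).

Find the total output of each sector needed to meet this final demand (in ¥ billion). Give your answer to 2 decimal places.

I − A =
  [   0.75    -0.10     0.00]
  [  -0.15     0.55    -0.05]
  [  -0.15     0.00     0.85]
Cofactors of I−A, C_ij = (−1)^(i+j)·(minor ij) (rows/columns in the sector order above):
  C_11 = (0.55)(0.85) − (-0.05)(0.00) = 0.4675
  C_12 = −[(-0.15)(0.85) − (-0.05)(-0.15)] = 0.1350
  C_13 = (-0.15)(0.00) − (0.55)(-0.15) = 0.0825
  C_21 = −[(-0.10)(0.85) − (0.00)(0.00)] = 0.0850
  C_22 = (0.75)(0.85) − (0.00)(-0.15) = 0.6375
  C_23 = −[(0.75)(0.00) − (-0.10)(-0.15)] = 0.0150
  C_31 = (-0.10)(-0.05) − (0.00)(0.55) = 0.0050
  C_32 = −[(0.75)(-0.05) − (0.00)(-0.15)] = 0.0375
  C_33 = (0.75)(0.55) − (-0.10)(-0.15) = 0.3975
det(I−A) = Σ_j (I−A)_1j·C_1j = (0.75)(0.4675) + (-0.10)(0.1350) + (0.00)(0.0825) = 0.337125
adj(I−A) = Cᵀ =
  [ 0.4675   0.0850   0.0050]
  [ 0.1350   0.6375   0.0375]
  [ 0.0825   0.0150   0.3975]
(I − A)⁻¹ = adj(I−A) / det(I−A) ≈
  [   1.3867     0.2521     0.0148]
  [   0.4004     1.8910     0.1112]
  [   0.2447     0.0445     1.1791]
x = (I − A)⁻¹ d = adj(I−A)·d / det(I−A), with det(I−A) = 0.337125:
  x_1 = (0.4675·60 + 0.0850·95 + 0.0050·25) / 0.337125 = 36.25 / 0.337125 ≈ 107.53
  x_2 = (0.1350·60 + 0.6375·95 + 0.0375·25) / 0.337125 = 69.60 / 0.337125 ≈ 206.45
  x_3 = (0.0825·60 + 0.0150·95 + 0.3975·25) / 0.337125 = 16.3125 / 0.337125 ≈ 48.39

x_1 = 107.53, x_2 = 206.45, x_3 = 48.39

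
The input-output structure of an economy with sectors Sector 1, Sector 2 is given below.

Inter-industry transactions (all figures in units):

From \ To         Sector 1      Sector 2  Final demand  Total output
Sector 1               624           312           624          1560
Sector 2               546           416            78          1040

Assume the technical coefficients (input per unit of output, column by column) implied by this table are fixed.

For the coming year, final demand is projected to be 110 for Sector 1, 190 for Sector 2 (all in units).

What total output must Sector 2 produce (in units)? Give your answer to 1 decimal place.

x_2 = 598.0

Technical coefficients a_ij = z_ij / X_j:
  a_11 = 624/1560 = 0.40, a_21 = 546/1560 = 0.35
  a_12 = 312/1040 = 0.30, a_22 = 416/1040 = 0.40
I − A =
  [   0.60    -0.30]
  [  -0.35     0.60]
det(I−A) = (0.60)(0.60) − (-0.30)(-0.35) = 0.2550
adj(I−A) = [[0.60, 0.30], [0.35, 0.60]]
(I − A)⁻¹ = adj(I−A) / det(I−A) ≈
  [   2.3529     1.1765]
  [   1.3725     2.3529]
x = (I − A)⁻¹ d = adj(I−A)·d / det(I−A), with det(I−A) = 0.2550:
  x_1 = (0.60·110 + 0.30·190) / 0.2550 = 123.00 / 0.2550 ≈ 482.4
  x_2 = (0.35·110 + 0.60·190) / 0.2550 = 152.50 / 0.2550 ≈ 598.0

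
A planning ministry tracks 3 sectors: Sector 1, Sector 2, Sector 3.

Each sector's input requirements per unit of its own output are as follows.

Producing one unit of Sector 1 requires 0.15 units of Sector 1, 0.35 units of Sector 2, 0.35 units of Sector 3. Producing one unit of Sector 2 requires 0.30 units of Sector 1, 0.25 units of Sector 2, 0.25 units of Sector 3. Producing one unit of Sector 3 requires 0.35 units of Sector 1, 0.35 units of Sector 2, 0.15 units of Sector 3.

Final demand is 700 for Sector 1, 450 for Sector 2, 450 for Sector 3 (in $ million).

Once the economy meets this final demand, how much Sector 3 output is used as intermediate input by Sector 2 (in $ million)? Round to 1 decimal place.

I − A =
  [   0.85    -0.30    -0.35]
  [  -0.35     0.75    -0.35]
  [  -0.35    -0.25     0.85]
Cofactors of I−A, C_ij = (−1)^(i+j)·(minor ij) (rows/columns in the sector order above):
  C_11 = (0.75)(0.85) − (-0.35)(-0.25) = 0.5500
  C_12 = −[(-0.35)(0.85) − (-0.35)(-0.35)] = 0.4200
  C_13 = (-0.35)(-0.25) − (0.75)(-0.35) = 0.3500
  C_21 = −[(-0.30)(0.85) − (-0.35)(-0.25)] = 0.3425
  C_22 = (0.85)(0.85) − (-0.35)(-0.35) = 0.6000
  C_23 = −[(0.85)(-0.25) − (-0.30)(-0.35)] = 0.3175
  C_31 = (-0.30)(-0.35) − (-0.35)(0.75) = 0.3675
  C_32 = −[(0.85)(-0.35) − (-0.35)(-0.35)] = 0.4200
  C_33 = (0.85)(0.75) − (-0.30)(-0.35) = 0.5325
det(I−A) = Σ_j (I−A)_1j·C_1j = (0.85)(0.5500) + (-0.30)(0.4200) + (-0.35)(0.3500) = 0.2190
adj(I−A) = Cᵀ =
  [ 0.5500   0.3425   0.3675]
  [ 0.4200   0.6000   0.4200]
  [ 0.3500   0.3175   0.5325]
(I − A)⁻¹ = adj(I−A) / det(I−A) ≈
  [   2.5114     1.5639     1.6781]
  [   1.9178     2.7397     1.9178]
  [   1.5982     1.4498     2.4315]
First solve x = (I − A)⁻¹ d = adj(I−A)·d / det(I−A); in particular x_2 = (0.4200·700 + 0.6000·450 + 0.4200·450) / 0.2190 = 753.00 / 0.2190 ≈ 3438.356.
Intermediate flow from 3 to 2: z_32 = a_32 · x_2 = 0.25 × 753.00 / 0.2190 = 188.25 / 0.2190 ≈ 859.6.

z_32 = 859.6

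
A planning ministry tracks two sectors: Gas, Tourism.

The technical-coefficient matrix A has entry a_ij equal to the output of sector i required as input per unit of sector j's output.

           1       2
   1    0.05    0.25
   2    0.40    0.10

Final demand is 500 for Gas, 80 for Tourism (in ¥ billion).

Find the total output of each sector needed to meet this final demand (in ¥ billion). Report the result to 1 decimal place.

I − A =
  [   0.95    -0.25]
  [  -0.40     0.90]
det(I−A) = (0.95)(0.90) − (-0.25)(-0.40) = 0.7550
adj(I−A) = [[0.90, 0.25], [0.40, 0.95]]
(I − A)⁻¹ = adj(I−A) / det(I−A) ≈
  [   1.1921     0.3311]
  [   0.5298     1.2583]
x = (I − A)⁻¹ d = adj(I−A)·d / det(I−A), with det(I−A) = 0.7550:
  x_1 = (0.90·500 + 0.25·80) / 0.7550 = 470.00 / 0.7550 ≈ 622.5
  x_2 = (0.40·500 + 0.95·80) / 0.7550 = 276.00 / 0.7550 ≈ 365.6

x_1 = 622.5, x_2 = 365.6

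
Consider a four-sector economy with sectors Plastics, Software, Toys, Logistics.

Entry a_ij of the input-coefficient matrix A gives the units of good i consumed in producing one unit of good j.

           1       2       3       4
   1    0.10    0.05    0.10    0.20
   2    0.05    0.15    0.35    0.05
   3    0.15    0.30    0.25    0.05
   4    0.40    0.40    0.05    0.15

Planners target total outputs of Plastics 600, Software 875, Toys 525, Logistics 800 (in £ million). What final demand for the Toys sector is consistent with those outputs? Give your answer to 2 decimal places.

I − A =
  [   0.90    -0.05    -0.10    -0.20]
  [  -0.05     0.85    -0.35    -0.05]
  [  -0.15    -0.30     0.75    -0.05]
  [  -0.40    -0.40    -0.05     0.85]
d = (I − A) x:
  d_1 = (+0.90)·600 + (-0.05)·875 + (-0.10)·525 + (-0.20)·800 = 283.75
  d_2 = (-0.05)·600 + (+0.85)·875 + (-0.35)·525 + (-0.05)·800 = 490.00
  d_3 = (-0.15)·600 + (-0.30)·875 + (+0.75)·525 + (-0.05)·800 = 1.25
  d_4 = (-0.40)·600 + (-0.40)·875 + (-0.05)·525 + (+0.85)·800 = 63.75

d_3 = 1.25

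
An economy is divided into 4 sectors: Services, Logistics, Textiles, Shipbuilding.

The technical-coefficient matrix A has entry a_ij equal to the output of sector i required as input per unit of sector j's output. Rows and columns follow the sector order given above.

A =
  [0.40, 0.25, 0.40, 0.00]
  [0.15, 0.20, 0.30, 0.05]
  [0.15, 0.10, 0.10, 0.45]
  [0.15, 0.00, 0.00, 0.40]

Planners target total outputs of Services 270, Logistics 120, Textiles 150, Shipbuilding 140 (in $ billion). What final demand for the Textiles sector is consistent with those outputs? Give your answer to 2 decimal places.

d_3 = 19.50

I − A =
  [   0.60    -0.25    -0.40     0.00]
  [  -0.15     0.80    -0.30    -0.05]
  [  -0.15    -0.10     0.90    -0.45]
  [  -0.15     0.00     0.00     0.60]
d = (I − A) x:
  d_1 = (+0.60)·270 + (-0.25)·120 + (-0.40)·150 + (+0.00)·140 = 72.00
  d_2 = (-0.15)·270 + (+0.80)·120 + (-0.30)·150 + (-0.05)·140 = 3.50
  d_3 = (-0.15)·270 + (-0.10)·120 + (+0.90)·150 + (-0.45)·140 = 19.50
  d_4 = (-0.15)·270 + (+0.00)·120 + (+0.00)·150 + (+0.60)·140 = 43.50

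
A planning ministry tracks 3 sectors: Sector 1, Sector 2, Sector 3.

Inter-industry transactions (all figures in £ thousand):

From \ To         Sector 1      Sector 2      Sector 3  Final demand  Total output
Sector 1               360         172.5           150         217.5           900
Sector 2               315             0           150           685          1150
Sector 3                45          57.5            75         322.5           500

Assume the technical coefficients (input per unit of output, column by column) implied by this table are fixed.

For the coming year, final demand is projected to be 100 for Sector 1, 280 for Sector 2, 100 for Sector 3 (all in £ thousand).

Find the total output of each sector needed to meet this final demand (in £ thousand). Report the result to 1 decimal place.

x_1 = 363.9, x_2 = 457.2, x_3 = 165.9

Technical coefficients a_ij = z_ij / X_j:
  a_11 = 360/900 = 0.40, a_21 = 315/900 = 0.35, a_31 = 45/900 = 0.05
  a_12 = 172.5/1150 = 0.15, a_22 = 0/1150 = 0.00, a_32 = 57.5/1150 = 0.05
  a_13 = 150/500 = 0.30, a_23 = 150/500 = 0.30, a_33 = 75/500 = 0.15
I − A =
  [   0.60    -0.15    -0.30]
  [  -0.35     1.00    -0.30]
  [  -0.05    -0.05     0.85]
Cofactors of I−A, C_ij = (−1)^(i+j)·(minor ij) (rows/columns in the sector order above):
  C_11 = (1.00)(0.85) − (-0.30)(-0.05) = 0.8350
  C_12 = −[(-0.35)(0.85) − (-0.30)(-0.05)] = 0.3125
  C_13 = (-0.35)(-0.05) − (1.00)(-0.05) = 0.0675
  C_21 = −[(-0.15)(0.85) − (-0.30)(-0.05)] = 0.1425
  C_22 = (0.60)(0.85) − (-0.30)(-0.05) = 0.4950
  C_23 = −[(0.60)(-0.05) − (-0.15)(-0.05)] = 0.0375
  C_31 = (-0.15)(-0.30) − (-0.30)(1.00) = 0.3450
  C_32 = −[(0.60)(-0.30) − (-0.30)(-0.35)] = 0.2850
  C_33 = (0.60)(1.00) − (-0.15)(-0.35) = 0.5475
det(I−A) = Σ_j (I−A)_1j·C_1j = (0.60)(0.8350) + (-0.15)(0.3125) + (-0.30)(0.0675) = 0.433875
adj(I−A) = Cᵀ =
  [ 0.8350   0.1425   0.3450]
  [ 0.3125   0.4950   0.2850]
  [ 0.0675   0.0375   0.5475]
(I − A)⁻¹ = adj(I−A) / det(I−A) ≈
  [   1.9245     0.3284     0.7952]
  [   0.7203     1.1409     0.6569]
  [   0.1556     0.0864     1.2619]
x = (I − A)⁻¹ d = adj(I−A)·d / det(I−A), with det(I−A) = 0.433875:
  x_1 = (0.8350·100 + 0.1425·280 + 0.3450·100) / 0.433875 = 157.90 / 0.433875 ≈ 363.9
  x_2 = (0.3125·100 + 0.4950·280 + 0.2850·100) / 0.433875 = 198.35 / 0.433875 ≈ 457.2
  x_3 = (0.0675·100 + 0.0375·280 + 0.5475·100) / 0.433875 = 72.00 / 0.433875 ≈ 165.9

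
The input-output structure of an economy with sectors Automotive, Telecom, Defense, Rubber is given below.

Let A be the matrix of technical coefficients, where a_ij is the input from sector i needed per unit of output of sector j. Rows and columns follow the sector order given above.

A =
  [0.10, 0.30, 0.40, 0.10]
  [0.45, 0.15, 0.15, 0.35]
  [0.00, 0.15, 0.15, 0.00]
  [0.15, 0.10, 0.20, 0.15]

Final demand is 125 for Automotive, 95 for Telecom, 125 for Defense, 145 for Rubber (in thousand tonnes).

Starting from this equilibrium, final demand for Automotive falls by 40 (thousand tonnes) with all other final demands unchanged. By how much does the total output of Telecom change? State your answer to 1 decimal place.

I − A =
  [   0.90    -0.30    -0.40    -0.10]
  [  -0.45     0.85    -0.15    -0.35]
  [   0.00    -0.15     0.85     0.00]
  [  -0.15    -0.10    -0.20     0.85]
Compute the cofactors C_ij = (−1)^(i+j)·(3×3 minor ij) of I−A; the adjugate is their transpose:
adj(I−A) = Cᵀ =
  [ 0.55475   0.27925   0.35275   0.18025]
  [ 0.36975   0.63750   0.35850   0.30600]
  [ 0.06525   0.11250   0.47100   0.05400]
  [ 0.15675   0.15075   0.21525   0.48825]
det(I−A) = Σ_j (I−A)_1j·C_1j = (0.90)(0.55475) + (-0.30)(0.36975) + (-0.40)(0.06525) + (-0.10)(0.15675) = 0.346575
(I − A)⁻¹ = adj(I−A) / det(I−A) ≈
  [   1.6007     0.8057     1.0178     0.5201]
  [   1.0669     1.8394     1.0344     0.8829]
  [   0.1883     0.3246     1.3590     0.1558]
  [   0.4523     0.4350     0.6211     1.4088]
Δx = (I − A)⁻¹ Δd with Δd having -40 in the Automotive component and 0 elsewhere.
So Δx_2 = L_21 · (-40), where L_21 = adj(I−A)_21 / det(I−A) = 0.36975 / 0.346575.
Δx_2 = 0.36975 × (-40) / 0.346575 = -14.79 / 0.346575 ≈ -42.7.

Δx_2 = -42.7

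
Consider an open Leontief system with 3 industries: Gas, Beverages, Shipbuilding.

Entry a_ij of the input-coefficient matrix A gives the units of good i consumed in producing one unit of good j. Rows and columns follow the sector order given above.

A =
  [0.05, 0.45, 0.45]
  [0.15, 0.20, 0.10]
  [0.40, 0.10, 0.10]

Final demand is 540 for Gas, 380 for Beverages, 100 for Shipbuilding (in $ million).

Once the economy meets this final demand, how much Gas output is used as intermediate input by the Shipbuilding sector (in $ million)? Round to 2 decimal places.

z_GS = 358.63

I − A =
  [   0.95    -0.45    -0.45]
  [  -0.15     0.80    -0.10]
  [  -0.40    -0.10     0.90]
Cofactors of I−A, C_ij = (−1)^(i+j)·(minor ij) (rows/columns in the sector order above):
  C_11 = (0.80)(0.90) − (-0.10)(-0.10) = 0.7100
  C_12 = −[(-0.15)(0.90) − (-0.10)(-0.40)] = 0.1750
  C_13 = (-0.15)(-0.10) − (0.80)(-0.40) = 0.3350
  C_21 = −[(-0.45)(0.90) − (-0.45)(-0.10)] = 0.4500
  C_22 = (0.95)(0.90) − (-0.45)(-0.40) = 0.6750
  C_23 = −[(0.95)(-0.10) − (-0.45)(-0.40)] = 0.2750
  C_31 = (-0.45)(-0.10) − (-0.45)(0.80) = 0.4050
  C_32 = −[(0.95)(-0.10) − (-0.45)(-0.15)] = 0.1625
  C_33 = (0.95)(0.80) − (-0.45)(-0.15) = 0.6925
det(I−A) = Σ_j (I−A)_1j·C_1j = (0.95)(0.7100) + (-0.45)(0.1750) + (-0.45)(0.3350) = 0.4450
adj(I−A) = Cᵀ =
  [ 0.7100   0.4500   0.4050]
  [ 0.1750   0.6750   0.1625]
  [ 0.3350   0.2750   0.6925]
(I − A)⁻¹ = adj(I−A) / det(I−A) ≈
  [   1.5955     1.0112     0.9101]
  [   0.3933     1.5169     0.3652]
  [   0.7528     0.6180     1.5562]
First solve x = (I − A)⁻¹ d = adj(I−A)·d / det(I−A); in particular x_S = (0.3350·540 + 0.2750·380 + 0.6925·100) / 0.4450 = 354.65 / 0.4450 ≈ 796.9663.
Intermediate flow from G to S: z_GS = a_GS · x_S = 0.45 × 354.65 / 0.4450 = 159.5925 / 0.4450 ≈ 358.63.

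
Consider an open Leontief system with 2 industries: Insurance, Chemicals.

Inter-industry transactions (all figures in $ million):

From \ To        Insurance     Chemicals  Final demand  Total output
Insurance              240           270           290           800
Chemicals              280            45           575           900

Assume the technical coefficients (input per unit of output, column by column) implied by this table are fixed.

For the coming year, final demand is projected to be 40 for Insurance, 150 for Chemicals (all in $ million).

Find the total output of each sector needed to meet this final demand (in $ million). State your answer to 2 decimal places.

x_1 = 148.21, x_2 = 212.50

Technical coefficients a_ij = z_ij / X_j:
  a_11 = 240/800 = 0.30, a_21 = 280/800 = 0.35
  a_12 = 270/900 = 0.30, a_22 = 45/900 = 0.05
I − A =
  [   0.70    -0.30]
  [  -0.35     0.95]
det(I−A) = (0.70)(0.95) − (-0.30)(-0.35) = 0.5600
adj(I−A) = [[0.95, 0.30], [0.35, 0.70]]
(I − A)⁻¹ = adj(I−A) / det(I−A) ≈
  [   1.6964     0.5357]
  [   0.6250     1.2500]
x = (I − A)⁻¹ d = adj(I−A)·d / det(I−A), with det(I−A) = 0.5600:
  x_1 = (0.95·40 + 0.30·150) / 0.5600 = 83.00 / 0.5600 ≈ 148.21
  x_2 = (0.35·40 + 0.70·150) / 0.5600 = 119.00 / 0.5600 = 212.50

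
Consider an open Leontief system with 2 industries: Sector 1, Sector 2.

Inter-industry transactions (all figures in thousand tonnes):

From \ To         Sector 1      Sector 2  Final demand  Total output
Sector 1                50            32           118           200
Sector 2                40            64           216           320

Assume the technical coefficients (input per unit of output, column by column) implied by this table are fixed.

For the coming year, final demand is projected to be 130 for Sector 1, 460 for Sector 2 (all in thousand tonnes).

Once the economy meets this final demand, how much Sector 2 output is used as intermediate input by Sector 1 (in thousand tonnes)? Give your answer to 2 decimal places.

Technical coefficients a_ij = z_ij / X_j:
  a_11 = 50/200 = 0.25, a_21 = 40/200 = 0.20
  a_12 = 32/320 = 0.10, a_22 = 64/320 = 0.20
I − A =
  [   0.75    -0.10]
  [  -0.20     0.80]
det(I−A) = (0.75)(0.80) − (-0.10)(-0.20) = 0.5800
adj(I−A) = [[0.80, 0.10], [0.20, 0.75]]
(I − A)⁻¹ = adj(I−A) / det(I−A) ≈
  [   1.3793     0.1724]
  [   0.3448     1.2931]
First solve x = (I − A)⁻¹ d = adj(I−A)·d / det(I−A); in particular x_1 = (0.80·130 + 0.10·460) / 0.5800 = 150.00 / 0.5800 ≈ 258.6207.
Intermediate flow from 2 to 1: z_21 = a_21 · x_1 = 0.20 × 150.00 / 0.5800 = 30.00 / 0.5800 ≈ 51.72.

z_21 = 51.72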